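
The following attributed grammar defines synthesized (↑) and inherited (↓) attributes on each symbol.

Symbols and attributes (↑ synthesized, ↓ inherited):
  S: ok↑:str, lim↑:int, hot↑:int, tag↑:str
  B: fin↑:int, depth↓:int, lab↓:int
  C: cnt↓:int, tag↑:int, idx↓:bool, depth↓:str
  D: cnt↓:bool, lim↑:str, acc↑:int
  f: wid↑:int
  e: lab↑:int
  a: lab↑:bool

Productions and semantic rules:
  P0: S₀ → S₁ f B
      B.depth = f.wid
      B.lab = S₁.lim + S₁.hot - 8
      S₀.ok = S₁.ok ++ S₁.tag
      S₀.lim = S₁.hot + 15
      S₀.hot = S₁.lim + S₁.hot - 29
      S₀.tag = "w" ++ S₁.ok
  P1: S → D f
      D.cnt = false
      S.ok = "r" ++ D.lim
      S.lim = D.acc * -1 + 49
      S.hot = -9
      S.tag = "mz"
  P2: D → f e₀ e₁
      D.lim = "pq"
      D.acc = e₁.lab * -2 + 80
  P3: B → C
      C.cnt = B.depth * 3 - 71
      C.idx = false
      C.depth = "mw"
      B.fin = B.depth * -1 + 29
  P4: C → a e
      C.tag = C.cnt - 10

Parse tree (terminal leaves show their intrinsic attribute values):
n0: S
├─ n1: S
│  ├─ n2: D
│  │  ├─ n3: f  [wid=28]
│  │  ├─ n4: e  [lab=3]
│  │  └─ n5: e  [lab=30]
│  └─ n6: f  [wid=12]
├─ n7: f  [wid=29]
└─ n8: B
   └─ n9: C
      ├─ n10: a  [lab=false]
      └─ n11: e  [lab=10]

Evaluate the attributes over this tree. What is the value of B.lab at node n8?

12

1. n2.cnt = false  [false]
2. n3.wid = 28  [terminal]
3. n4.lab = 3  [terminal]
4. n5.lab = 30  [terminal]
5. n2.lim = "pq"  ["pq"]
6. n2.acc = 20  [e₁.lab * -2 + 80]
7. n6.wid = 12  [terminal]
8. n1.ok = "rpq"  ["r" ++ D.lim]
9. n1.lim = 29  [D.acc * -1 + 49]
10. n1.hot = -9  [-9]
11. n1.tag = "mz"  ["mz"]
12. n7.wid = 29  [terminal]
13. n8.depth = 29  [f.wid]
14. n8.lab = 12  [S₁.lim + S₁.hot - 8]
15. n9.cnt = 16  [B.depth * 3 - 71]
16. n9.idx = false  [false]
17. n9.depth = "mw"  ["mw"]
18. n10.lab = false  [terminal]
19. n11.lab = 10  [terminal]
20. n9.tag = 6  [C.cnt - 10]
21. n8.fin = 0  [B.depth * -1 + 29]
22. n0.ok = "rpqmz"  [S₁.ok ++ S₁.tag]
23. n0.lim = 6  [S₁.hot + 15]
24. n0.hot = -9  [S₁.lim + S₁.hot - 29]
25. n0.tag = "wrpq"  ["w" ++ S₁.ok]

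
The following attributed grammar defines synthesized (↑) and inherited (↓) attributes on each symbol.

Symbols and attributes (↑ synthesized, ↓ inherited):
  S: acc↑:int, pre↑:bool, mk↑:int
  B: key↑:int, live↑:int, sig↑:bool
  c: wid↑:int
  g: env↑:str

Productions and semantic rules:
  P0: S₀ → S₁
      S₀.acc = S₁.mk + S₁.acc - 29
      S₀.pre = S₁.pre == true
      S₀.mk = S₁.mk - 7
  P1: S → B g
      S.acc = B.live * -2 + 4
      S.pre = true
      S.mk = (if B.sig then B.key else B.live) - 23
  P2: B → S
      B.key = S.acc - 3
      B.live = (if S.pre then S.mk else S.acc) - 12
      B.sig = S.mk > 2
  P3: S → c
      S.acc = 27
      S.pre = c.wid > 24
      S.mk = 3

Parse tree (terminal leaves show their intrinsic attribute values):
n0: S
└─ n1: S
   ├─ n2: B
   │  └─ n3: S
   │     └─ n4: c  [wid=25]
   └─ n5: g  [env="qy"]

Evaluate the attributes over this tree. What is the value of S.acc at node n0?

1. n4.wid = 25  [terminal]
2. n3.acc = 27  [27]
3. n3.pre = true  [c.wid > 24]
4. n3.mk = 3  [3]
5. n2.key = 24  [S.acc - 3]
6. n2.live = -9  [(if S.pre then S.mk else S.acc) - 12]
7. n2.sig = true  [S.mk > 2]
8. n5.env = "qy"  [terminal]
9. n1.acc = 22  [B.live * -2 + 4]
10. n1.pre = true  [true]
11. n1.mk = 1  [(if B.sig then B.key else B.live) - 23]
12. n0.acc = -6  [S₁.mk + S₁.acc - 29]
13. n0.pre = true  [S₁.pre == true]
14. n0.mk = -6  [S₁.mk - 7]

-6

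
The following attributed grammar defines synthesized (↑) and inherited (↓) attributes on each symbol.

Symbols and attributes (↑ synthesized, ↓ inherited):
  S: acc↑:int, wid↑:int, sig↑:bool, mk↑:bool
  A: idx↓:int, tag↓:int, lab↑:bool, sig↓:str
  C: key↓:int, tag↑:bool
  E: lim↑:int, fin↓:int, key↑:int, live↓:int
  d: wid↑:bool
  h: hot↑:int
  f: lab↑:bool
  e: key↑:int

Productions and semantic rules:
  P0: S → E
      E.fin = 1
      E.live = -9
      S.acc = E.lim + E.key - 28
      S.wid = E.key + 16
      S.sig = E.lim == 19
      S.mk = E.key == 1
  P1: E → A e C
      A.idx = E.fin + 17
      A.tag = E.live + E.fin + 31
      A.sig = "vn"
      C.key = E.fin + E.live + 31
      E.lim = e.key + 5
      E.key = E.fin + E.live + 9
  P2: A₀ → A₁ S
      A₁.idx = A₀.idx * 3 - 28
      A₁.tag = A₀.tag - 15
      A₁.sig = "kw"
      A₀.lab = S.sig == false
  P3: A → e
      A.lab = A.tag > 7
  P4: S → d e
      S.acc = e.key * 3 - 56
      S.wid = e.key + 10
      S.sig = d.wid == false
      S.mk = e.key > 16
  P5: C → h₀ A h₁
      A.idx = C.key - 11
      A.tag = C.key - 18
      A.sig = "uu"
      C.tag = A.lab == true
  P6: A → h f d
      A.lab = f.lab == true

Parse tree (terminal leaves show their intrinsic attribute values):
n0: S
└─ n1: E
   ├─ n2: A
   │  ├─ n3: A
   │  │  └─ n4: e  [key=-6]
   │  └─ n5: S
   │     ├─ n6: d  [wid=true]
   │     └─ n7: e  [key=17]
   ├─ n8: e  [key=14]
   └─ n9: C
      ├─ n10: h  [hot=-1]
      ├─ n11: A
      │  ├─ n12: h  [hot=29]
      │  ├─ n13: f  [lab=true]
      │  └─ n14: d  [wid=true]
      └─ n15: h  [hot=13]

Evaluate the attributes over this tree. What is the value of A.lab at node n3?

1. n1.fin = 1  [1]
2. n1.live = -9  [-9]
3. n2.idx = 18  [E.fin + 17]
4. n2.tag = 23  [E.live + E.fin + 31]
5. n2.sig = "vn"  ["vn"]
6. n3.idx = 26  [A₀.idx * 3 - 28]
7. n3.tag = 8  [A₀.tag - 15]
8. n3.sig = "kw"  ["kw"]
9. n4.key = -6  [terminal]
10. n3.lab = true  [A.tag > 7]
11. n6.wid = true  [terminal]
12. n7.key = 17  [terminal]
13. n5.acc = -5  [e.key * 3 - 56]
14. n5.wid = 27  [e.key + 10]
15. n5.sig = false  [d.wid == false]
16. n5.mk = true  [e.key > 16]
17. n2.lab = true  [S.sig == false]
18. n8.key = 14  [terminal]
19. n9.key = 23  [E.fin + E.live + 31]
20. n10.hot = -1  [terminal]
21. n11.idx = 12  [C.key - 11]
22. n11.tag = 5  [C.key - 18]
23. n11.sig = "uu"  ["uu"]
24. n12.hot = 29  [terminal]
25. n13.lab = true  [terminal]
26. n14.wid = true  [terminal]
27. n11.lab = true  [f.lab == true]
28. n15.hot = 13  [terminal]
29. n9.tag = true  [A.lab == true]
30. n1.lim = 19  [e.key + 5]
31. n1.key = 1  [E.fin + E.live + 9]
32. n0.acc = -8  [E.lim + E.key - 28]
33. n0.wid = 17  [E.key + 16]
34. n0.sig = true  [E.lim == 19]
35. n0.mk = true  [E.key == 1]

true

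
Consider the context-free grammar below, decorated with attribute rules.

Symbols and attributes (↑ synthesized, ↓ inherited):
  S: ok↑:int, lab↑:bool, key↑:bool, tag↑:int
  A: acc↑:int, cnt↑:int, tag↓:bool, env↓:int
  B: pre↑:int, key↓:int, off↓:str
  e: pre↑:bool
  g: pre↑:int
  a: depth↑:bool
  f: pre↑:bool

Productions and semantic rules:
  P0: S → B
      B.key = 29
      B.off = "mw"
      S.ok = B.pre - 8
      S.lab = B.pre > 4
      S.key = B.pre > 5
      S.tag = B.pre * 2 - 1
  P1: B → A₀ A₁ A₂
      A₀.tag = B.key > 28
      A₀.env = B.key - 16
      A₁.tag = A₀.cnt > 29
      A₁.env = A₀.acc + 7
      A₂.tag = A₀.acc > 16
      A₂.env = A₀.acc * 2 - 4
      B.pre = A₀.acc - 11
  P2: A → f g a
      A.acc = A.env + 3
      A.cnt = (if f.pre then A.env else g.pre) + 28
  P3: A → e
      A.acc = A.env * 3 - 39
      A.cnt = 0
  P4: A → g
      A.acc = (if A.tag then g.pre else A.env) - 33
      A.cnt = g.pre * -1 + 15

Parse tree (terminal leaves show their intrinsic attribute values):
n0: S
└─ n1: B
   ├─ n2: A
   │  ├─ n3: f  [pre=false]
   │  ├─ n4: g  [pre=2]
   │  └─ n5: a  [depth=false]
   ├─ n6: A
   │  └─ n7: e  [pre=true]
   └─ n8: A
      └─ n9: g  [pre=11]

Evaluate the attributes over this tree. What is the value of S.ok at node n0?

1. n1.key = 29  [29]
2. n1.off = "mw"  ["mw"]
3. n2.tag = true  [B.key > 28]
4. n2.env = 13  [B.key - 16]
5. n3.pre = false  [terminal]
6. n4.pre = 2  [terminal]
7. n5.depth = false  [terminal]
8. n2.acc = 16  [A.env + 3]
9. n2.cnt = 30  [(if f.pre then A.env else g.pre) + 28]
10. n6.tag = true  [A₀.cnt > 29]
11. n6.env = 23  [A₀.acc + 7]
12. n7.pre = true  [terminal]
13. n6.acc = 30  [A.env * 3 - 39]
14. n6.cnt = 0  [0]
15. n8.tag = false  [A₀.acc > 16]
16. n8.env = 28  [A₀.acc * 2 - 4]
17. n9.pre = 11  [terminal]
18. n8.acc = -5  [(if A.tag then g.pre else A.env) - 33]
19. n8.cnt = 4  [g.pre * -1 + 15]
20. n1.pre = 5  [A₀.acc - 11]
21. n0.ok = -3  [B.pre - 8]
22. n0.lab = true  [B.pre > 4]
23. n0.key = false  [B.pre > 5]
24. n0.tag = 9  [B.pre * 2 - 1]

-3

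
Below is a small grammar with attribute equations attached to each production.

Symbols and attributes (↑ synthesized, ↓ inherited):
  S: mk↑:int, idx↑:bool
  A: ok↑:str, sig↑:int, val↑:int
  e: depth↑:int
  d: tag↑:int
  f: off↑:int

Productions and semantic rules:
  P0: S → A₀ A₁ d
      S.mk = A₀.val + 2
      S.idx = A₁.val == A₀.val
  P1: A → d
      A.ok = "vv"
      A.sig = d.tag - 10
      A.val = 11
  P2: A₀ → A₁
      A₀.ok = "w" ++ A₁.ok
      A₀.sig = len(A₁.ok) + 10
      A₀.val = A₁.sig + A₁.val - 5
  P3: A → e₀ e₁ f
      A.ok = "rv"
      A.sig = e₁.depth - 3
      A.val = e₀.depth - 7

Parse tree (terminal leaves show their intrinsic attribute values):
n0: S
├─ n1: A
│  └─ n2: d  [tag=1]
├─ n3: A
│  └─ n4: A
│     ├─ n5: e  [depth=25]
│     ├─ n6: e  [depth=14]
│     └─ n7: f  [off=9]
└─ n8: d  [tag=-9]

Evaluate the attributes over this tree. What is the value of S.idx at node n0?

1. n2.tag = 1  [terminal]
2. n1.ok = "vv"  ["vv"]
3. n1.sig = -9  [d.tag - 10]
4. n1.val = 11  [11]
5. n5.depth = 25  [terminal]
6. n6.depth = 14  [terminal]
7. n7.off = 9  [terminal]
8. n4.ok = "rv"  ["rv"]
9. n4.sig = 11  [e₁.depth - 3]
10. n4.val = 18  [e₀.depth - 7]
11. n3.ok = "wrv"  ["w" ++ A₁.ok]
12. n3.sig = 12  [len(A₁.ok) + 10]
13. n3.val = 24  [A₁.sig + A₁.val - 5]
14. n8.tag = -9  [terminal]
15. n0.mk = 13  [A₀.val + 2]
16. n0.idx = false  [A₁.val == A₀.val]

false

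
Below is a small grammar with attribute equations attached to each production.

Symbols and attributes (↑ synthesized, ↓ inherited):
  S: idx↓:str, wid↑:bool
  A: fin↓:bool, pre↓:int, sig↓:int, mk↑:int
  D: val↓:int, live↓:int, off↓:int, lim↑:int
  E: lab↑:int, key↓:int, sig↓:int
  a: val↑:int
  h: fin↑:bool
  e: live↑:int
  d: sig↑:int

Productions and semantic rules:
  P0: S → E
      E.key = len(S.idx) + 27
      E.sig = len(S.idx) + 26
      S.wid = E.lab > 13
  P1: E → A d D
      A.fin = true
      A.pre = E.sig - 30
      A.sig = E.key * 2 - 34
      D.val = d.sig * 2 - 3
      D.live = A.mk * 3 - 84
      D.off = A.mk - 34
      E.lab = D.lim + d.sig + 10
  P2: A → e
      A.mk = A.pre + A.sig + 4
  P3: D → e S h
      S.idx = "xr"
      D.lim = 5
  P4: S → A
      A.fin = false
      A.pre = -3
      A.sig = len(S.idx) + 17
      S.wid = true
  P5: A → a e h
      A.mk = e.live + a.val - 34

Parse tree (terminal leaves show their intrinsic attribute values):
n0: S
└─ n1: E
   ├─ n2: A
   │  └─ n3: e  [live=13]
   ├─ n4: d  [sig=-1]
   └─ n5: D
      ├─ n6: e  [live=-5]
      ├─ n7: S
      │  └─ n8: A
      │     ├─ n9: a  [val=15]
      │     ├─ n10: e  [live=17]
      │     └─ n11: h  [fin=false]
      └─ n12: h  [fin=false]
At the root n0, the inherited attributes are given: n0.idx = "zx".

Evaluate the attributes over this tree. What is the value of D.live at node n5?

-6

1. n0.idx = "zx"  [given at root]
2. n1.key = 29  [len(S.idx) + 27]
3. n1.sig = 28  [len(S.idx) + 26]
4. n2.fin = true  [true]
5. n2.pre = -2  [E.sig - 30]
6. n2.sig = 24  [E.key * 2 - 34]
7. n3.live = 13  [terminal]
8. n2.mk = 26  [A.pre + A.sig + 4]
9. n4.sig = -1  [terminal]
10. n5.val = -5  [d.sig * 2 - 3]
11. n5.live = -6  [A.mk * 3 - 84]
12. n5.off = -8  [A.mk - 34]
13. n6.live = -5  [terminal]
14. n7.idx = "xr"  ["xr"]
15. n8.fin = false  [false]
16. n8.pre = -3  [-3]
17. n8.sig = 19  [len(S.idx) + 17]
18. n9.val = 15  [terminal]
19. n10.live = 17  [terminal]
20. n11.fin = false  [terminal]
21. n8.mk = -2  [e.live + a.val - 34]
22. n7.wid = true  [true]
23. n12.fin = false  [terminal]
24. n5.lim = 5  [5]
25. n1.lab = 14  [D.lim + d.sig + 10]
26. n0.wid = true  [E.lab > 13]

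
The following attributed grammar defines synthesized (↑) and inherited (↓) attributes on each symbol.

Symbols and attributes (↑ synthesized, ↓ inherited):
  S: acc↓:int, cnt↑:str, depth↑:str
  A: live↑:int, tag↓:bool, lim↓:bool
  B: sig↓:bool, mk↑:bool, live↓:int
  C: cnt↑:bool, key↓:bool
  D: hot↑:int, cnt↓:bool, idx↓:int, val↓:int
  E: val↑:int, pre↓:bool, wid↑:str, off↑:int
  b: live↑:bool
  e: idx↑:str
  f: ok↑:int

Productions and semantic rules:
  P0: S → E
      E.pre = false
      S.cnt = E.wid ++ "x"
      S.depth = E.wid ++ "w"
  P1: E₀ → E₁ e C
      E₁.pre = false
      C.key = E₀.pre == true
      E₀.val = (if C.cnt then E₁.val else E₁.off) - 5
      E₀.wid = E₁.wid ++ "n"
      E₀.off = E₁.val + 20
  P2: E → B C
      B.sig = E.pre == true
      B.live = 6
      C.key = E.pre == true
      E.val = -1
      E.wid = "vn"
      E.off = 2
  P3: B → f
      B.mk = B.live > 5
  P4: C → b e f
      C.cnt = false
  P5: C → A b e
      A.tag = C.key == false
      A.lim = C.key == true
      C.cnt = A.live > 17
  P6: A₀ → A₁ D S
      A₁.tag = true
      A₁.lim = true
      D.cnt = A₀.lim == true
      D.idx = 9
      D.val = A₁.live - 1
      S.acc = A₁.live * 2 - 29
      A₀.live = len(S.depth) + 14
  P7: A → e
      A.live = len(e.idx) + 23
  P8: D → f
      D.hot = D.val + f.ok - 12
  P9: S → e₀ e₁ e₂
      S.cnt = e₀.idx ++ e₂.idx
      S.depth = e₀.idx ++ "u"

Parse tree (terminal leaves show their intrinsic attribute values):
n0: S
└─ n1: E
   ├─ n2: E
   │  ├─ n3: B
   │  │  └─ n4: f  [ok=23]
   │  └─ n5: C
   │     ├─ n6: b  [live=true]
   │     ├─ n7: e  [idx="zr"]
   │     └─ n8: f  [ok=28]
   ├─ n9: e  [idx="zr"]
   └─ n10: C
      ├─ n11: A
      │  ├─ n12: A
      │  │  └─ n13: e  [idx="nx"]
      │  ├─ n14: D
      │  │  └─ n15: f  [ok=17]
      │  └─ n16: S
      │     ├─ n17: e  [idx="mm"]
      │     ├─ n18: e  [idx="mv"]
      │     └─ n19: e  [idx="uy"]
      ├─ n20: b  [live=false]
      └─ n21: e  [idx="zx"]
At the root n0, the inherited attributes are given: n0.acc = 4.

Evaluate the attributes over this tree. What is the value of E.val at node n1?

-3

1. n0.acc = 4  [given at root]
2. n1.pre = false  [false]
3. n2.pre = false  [false]
4. n3.sig = false  [E.pre == true]
5. n3.live = 6  [6]
6. n4.ok = 23  [terminal]
7. n3.mk = true  [B.live > 5]
8. n5.key = false  [E.pre == true]
9. n6.live = true  [terminal]
10. n7.idx = "zr"  [terminal]
11. n8.ok = 28  [terminal]
12. n5.cnt = false  [false]
13. n2.val = -1  [-1]
14. n2.wid = "vn"  ["vn"]
15. n2.off = 2  [2]
16. n9.idx = "zr"  [terminal]
17. n10.key = false  [E₀.pre == true]
18. n11.tag = true  [C.key == false]
19. n11.lim = false  [C.key == true]
20. n12.tag = true  [true]
21. n12.lim = true  [true]
22. n13.idx = "nx"  [terminal]
23. n12.live = 25  [len(e.idx) + 23]
24. n14.cnt = false  [A₀.lim == true]
25. n14.idx = 9  [9]
26. n14.val = 24  [A₁.live - 1]
27. n15.ok = 17  [terminal]
28. n14.hot = 29  [D.val + f.ok - 12]
29. n16.acc = 21  [A₁.live * 2 - 29]
30. n17.idx = "mm"  [terminal]
31. n18.idx = "mv"  [terminal]
32. n19.idx = "uy"  [terminal]
33. n16.cnt = "mmuy"  [e₀.idx ++ e₂.idx]
34. n16.depth = "mmu"  [e₀.idx ++ "u"]
35. n11.live = 17  [len(S.depth) + 14]
36. n20.live = false  [terminal]
37. n21.idx = "zx"  [terminal]
38. n10.cnt = false  [A.live > 17]
39. n1.val = -3  [(if C.cnt then E₁.val else E₁.off) - 5]
40. n1.wid = "vnn"  [E₁.wid ++ "n"]
41. n1.off = 19  [E₁.val + 20]
42. n0.cnt = "vnnx"  [E.wid ++ "x"]
43. n0.depth = "vnnw"  [E.wid ++ "w"]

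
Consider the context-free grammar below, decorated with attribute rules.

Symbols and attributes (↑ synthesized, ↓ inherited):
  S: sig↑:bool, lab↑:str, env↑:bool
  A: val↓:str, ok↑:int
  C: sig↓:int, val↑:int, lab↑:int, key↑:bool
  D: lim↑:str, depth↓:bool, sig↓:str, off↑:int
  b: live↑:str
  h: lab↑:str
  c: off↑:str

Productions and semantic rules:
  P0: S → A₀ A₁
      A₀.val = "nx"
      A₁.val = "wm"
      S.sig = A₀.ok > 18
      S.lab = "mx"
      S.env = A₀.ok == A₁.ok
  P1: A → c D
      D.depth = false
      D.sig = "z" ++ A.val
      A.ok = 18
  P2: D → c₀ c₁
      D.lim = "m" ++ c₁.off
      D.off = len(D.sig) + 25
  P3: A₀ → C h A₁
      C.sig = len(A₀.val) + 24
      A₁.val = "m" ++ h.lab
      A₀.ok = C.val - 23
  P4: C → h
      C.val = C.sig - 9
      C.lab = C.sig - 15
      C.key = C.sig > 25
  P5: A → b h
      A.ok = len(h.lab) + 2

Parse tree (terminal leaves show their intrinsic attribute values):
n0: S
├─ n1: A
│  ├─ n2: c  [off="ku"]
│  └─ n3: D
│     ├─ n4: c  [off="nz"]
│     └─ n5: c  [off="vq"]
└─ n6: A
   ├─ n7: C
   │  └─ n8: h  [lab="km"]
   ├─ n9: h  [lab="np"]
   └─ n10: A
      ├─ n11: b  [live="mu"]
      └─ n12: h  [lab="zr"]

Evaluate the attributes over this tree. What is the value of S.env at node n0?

false

1. n1.val = "nx"  ["nx"]
2. n2.off = "ku"  [terminal]
3. n3.depth = false  [false]
4. n3.sig = "znx"  ["z" ++ A.val]
5. n4.off = "nz"  [terminal]
6. n5.off = "vq"  [terminal]
7. n3.lim = "mvq"  ["m" ++ c₁.off]
8. n3.off = 28  [len(D.sig) + 25]
9. n1.ok = 18  [18]
10. n6.val = "wm"  ["wm"]
11. n7.sig = 26  [len(A₀.val) + 24]
12. n8.lab = "km"  [terminal]
13. n7.val = 17  [C.sig - 9]
14. n7.lab = 11  [C.sig - 15]
15. n7.key = true  [C.sig > 25]
16. n9.lab = "np"  [terminal]
17. n10.val = "mnp"  ["m" ++ h.lab]
18. n11.live = "mu"  [terminal]
19. n12.lab = "zr"  [terminal]
20. n10.ok = 4  [len(h.lab) + 2]
21. n6.ok = -6  [C.val - 23]
22. n0.sig = false  [A₀.ok > 18]
23. n0.lab = "mx"  ["mx"]
24. n0.env = false  [A₀.ok == A₁.ok]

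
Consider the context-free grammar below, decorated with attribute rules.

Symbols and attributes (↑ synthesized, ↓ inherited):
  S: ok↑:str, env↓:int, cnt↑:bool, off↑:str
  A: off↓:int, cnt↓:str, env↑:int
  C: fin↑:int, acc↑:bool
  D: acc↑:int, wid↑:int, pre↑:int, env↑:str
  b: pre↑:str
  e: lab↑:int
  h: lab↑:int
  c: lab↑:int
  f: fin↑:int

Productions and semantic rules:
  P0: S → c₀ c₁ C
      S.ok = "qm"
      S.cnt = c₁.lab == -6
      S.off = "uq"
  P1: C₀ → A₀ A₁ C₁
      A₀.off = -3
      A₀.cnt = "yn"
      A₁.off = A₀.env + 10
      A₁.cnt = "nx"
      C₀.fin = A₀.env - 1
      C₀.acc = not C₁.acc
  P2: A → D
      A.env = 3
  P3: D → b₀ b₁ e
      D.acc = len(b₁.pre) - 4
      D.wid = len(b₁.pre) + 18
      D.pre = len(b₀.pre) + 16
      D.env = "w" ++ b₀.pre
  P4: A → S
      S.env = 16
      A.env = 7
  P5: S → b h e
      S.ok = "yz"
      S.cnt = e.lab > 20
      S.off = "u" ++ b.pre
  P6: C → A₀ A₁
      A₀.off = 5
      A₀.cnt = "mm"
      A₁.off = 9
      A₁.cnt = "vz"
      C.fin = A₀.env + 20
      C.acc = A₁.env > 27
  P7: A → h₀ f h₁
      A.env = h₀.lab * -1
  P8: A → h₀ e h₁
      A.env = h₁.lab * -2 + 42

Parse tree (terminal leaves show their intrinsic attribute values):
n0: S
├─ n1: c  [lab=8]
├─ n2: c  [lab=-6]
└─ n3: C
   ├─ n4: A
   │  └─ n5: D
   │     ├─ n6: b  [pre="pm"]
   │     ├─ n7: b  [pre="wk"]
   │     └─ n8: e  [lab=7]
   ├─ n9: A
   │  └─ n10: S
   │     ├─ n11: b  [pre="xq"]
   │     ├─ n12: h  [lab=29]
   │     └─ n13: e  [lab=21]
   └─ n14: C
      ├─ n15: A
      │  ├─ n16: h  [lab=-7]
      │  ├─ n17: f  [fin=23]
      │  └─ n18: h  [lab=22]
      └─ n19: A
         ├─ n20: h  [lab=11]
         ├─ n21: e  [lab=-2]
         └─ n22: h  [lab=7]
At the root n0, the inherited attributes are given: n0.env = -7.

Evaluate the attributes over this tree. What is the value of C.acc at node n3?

false

1. n0.env = -7  [given at root]
2. n1.lab = 8  [terminal]
3. n2.lab = -6  [terminal]
4. n4.off = -3  [-3]
5. n4.cnt = "yn"  ["yn"]
6. n6.pre = "pm"  [terminal]
7. n7.pre = "wk"  [terminal]
8. n8.lab = 7  [terminal]
9. n5.acc = -2  [len(b₁.pre) - 4]
10. n5.wid = 20  [len(b₁.pre) + 18]
11. n5.pre = 18  [len(b₀.pre) + 16]
12. n5.env = "wpm"  ["w" ++ b₀.pre]
13. n4.env = 3  [3]
14. n9.off = 13  [A₀.env + 10]
15. n9.cnt = "nx"  ["nx"]
16. n10.env = 16  [16]
17. n11.pre = "xq"  [terminal]
18. n12.lab = 29  [terminal]
19. n13.lab = 21  [terminal]
20. n10.ok = "yz"  ["yz"]
21. n10.cnt = true  [e.lab > 20]
22. n10.off = "uxq"  ["u" ++ b.pre]
23. n9.env = 7  [7]
24. n15.off = 5  [5]
25. n15.cnt = "mm"  ["mm"]
26. n16.lab = -7  [terminal]
27. n17.fin = 23  [terminal]
28. n18.lab = 22  [terminal]
29. n15.env = 7  [h₀.lab * -1]
30. n19.off = 9  [9]
31. n19.cnt = "vz"  ["vz"]
32. n20.lab = 11  [terminal]
33. n21.lab = -2  [terminal]
34. n22.lab = 7  [terminal]
35. n19.env = 28  [h₁.lab * -2 + 42]
36. n14.fin = 27  [A₀.env + 20]
37. n14.acc = true  [A₁.env > 27]
38. n3.fin = 2  [A₀.env - 1]
39. n3.acc = false  [not C₁.acc]
40. n0.ok = "qm"  ["qm"]
41. n0.cnt = true  [c₁.lab == -6]
42. n0.off = "uq"  ["uq"]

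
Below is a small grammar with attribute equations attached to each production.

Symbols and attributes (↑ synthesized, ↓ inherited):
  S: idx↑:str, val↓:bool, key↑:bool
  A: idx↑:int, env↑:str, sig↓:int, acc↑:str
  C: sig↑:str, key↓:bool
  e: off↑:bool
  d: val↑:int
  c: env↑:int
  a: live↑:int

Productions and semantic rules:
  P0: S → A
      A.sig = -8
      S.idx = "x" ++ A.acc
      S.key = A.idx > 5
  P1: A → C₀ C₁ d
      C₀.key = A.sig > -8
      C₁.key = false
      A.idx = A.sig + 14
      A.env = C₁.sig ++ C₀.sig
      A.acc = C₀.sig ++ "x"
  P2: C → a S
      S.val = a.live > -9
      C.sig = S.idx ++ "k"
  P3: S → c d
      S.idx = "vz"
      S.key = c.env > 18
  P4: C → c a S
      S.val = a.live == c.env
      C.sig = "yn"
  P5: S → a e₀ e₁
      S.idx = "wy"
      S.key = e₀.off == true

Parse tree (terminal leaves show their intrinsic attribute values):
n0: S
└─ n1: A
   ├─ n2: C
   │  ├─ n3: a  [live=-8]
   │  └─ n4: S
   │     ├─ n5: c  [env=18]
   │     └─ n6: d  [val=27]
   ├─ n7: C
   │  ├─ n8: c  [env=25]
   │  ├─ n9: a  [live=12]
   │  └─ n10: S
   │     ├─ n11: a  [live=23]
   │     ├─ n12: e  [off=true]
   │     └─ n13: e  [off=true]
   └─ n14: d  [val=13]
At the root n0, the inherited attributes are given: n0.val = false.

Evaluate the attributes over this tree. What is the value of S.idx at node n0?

"xvzkx"

1. n0.val = false  [given at root]
2. n1.sig = -8  [-8]
3. n2.key = false  [A.sig > -8]
4. n3.live = -8  [terminal]
5. n4.val = true  [a.live > -9]
6. n5.env = 18  [terminal]
7. n6.val = 27  [terminal]
8. n4.idx = "vz"  ["vz"]
9. n4.key = false  [c.env > 18]
10. n2.sig = "vzk"  [S.idx ++ "k"]
11. n7.key = false  [false]
12. n8.env = 25  [terminal]
13. n9.live = 12  [terminal]
14. n10.val = false  [a.live == c.env]
15. n11.live = 23  [terminal]
16. n12.off = true  [terminal]
17. n13.off = true  [terminal]
18. n10.idx = "wy"  ["wy"]
19. n10.key = true  [e₀.off == true]
20. n7.sig = "yn"  ["yn"]
21. n14.val = 13  [terminal]
22. n1.idx = 6  [A.sig + 14]
23. n1.env = "ynvzk"  [C₁.sig ++ C₀.sig]
24. n1.acc = "vzkx"  [C₀.sig ++ "x"]
25. n0.idx = "xvzkx"  ["x" ++ A.acc]
26. n0.key = true  [A.idx > 5]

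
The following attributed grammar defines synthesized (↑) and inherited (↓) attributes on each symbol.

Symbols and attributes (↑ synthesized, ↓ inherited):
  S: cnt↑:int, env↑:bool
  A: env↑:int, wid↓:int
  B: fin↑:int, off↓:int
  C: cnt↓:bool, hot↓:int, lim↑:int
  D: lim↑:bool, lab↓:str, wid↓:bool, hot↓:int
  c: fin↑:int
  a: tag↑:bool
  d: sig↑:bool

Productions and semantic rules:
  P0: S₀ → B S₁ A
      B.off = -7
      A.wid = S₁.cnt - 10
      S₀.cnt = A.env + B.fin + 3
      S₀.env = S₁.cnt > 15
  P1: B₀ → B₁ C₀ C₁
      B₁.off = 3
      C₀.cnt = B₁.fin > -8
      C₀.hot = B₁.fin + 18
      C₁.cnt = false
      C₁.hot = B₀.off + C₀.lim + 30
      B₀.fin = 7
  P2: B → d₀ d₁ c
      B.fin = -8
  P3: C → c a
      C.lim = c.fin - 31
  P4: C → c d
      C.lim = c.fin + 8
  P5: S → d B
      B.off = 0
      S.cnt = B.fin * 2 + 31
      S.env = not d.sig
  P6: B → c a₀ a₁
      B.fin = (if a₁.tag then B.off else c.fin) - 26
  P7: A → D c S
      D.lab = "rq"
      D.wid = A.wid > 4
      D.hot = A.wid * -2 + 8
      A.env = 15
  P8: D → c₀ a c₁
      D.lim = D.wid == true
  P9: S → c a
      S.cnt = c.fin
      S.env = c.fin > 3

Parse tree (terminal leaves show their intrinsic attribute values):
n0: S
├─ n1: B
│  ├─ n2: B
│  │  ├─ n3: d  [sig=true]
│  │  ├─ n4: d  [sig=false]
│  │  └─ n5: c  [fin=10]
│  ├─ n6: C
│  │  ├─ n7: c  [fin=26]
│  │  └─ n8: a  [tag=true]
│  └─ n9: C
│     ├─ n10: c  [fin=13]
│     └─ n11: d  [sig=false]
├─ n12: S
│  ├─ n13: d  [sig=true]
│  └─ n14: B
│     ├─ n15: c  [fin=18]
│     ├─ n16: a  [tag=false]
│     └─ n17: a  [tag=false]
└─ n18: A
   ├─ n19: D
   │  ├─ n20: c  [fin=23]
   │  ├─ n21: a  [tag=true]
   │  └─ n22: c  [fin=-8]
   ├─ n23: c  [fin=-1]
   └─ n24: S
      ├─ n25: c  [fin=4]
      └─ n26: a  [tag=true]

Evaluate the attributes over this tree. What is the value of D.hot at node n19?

-2

1. n1.off = -7  [-7]
2. n2.off = 3  [3]
3. n3.sig = true  [terminal]
4. n4.sig = false  [terminal]
5. n5.fin = 10  [terminal]
6. n2.fin = -8  [-8]
7. n6.cnt = false  [B₁.fin > -8]
8. n6.hot = 10  [B₁.fin + 18]
9. n7.fin = 26  [terminal]
10. n8.tag = true  [terminal]
11. n6.lim = -5  [c.fin - 31]
12. n9.cnt = false  [false]
13. n9.hot = 18  [B₀.off + C₀.lim + 30]
14. n10.fin = 13  [terminal]
15. n11.sig = false  [terminal]
16. n9.lim = 21  [c.fin + 8]
17. n1.fin = 7  [7]
18. n13.sig = true  [terminal]
19. n14.off = 0  [0]
20. n15.fin = 18  [terminal]
21. n16.tag = false  [terminal]
22. n17.tag = false  [terminal]
23. n14.fin = -8  [(if a₁.tag then B.off else c.fin) - 26]
24. n12.cnt = 15  [B.fin * 2 + 31]
25. n12.env = false  [not d.sig]
26. n18.wid = 5  [S₁.cnt - 10]
27. n19.lab = "rq"  ["rq"]
28. n19.wid = true  [A.wid > 4]
29. n19.hot = -2  [A.wid * -2 + 8]
30. n20.fin = 23  [terminal]
31. n21.tag = true  [terminal]
32. n22.fin = -8  [terminal]
33. n19.lim = true  [D.wid == true]
34. n23.fin = -1  [terminal]
35. n25.fin = 4  [terminal]
36. n26.tag = true  [terminal]
37. n24.cnt = 4  [c.fin]
38. n24.env = true  [c.fin > 3]
39. n18.env = 15  [15]
40. n0.cnt = 25  [A.env + B.fin + 3]
41. n0.env = false  [S₁.cnt > 15]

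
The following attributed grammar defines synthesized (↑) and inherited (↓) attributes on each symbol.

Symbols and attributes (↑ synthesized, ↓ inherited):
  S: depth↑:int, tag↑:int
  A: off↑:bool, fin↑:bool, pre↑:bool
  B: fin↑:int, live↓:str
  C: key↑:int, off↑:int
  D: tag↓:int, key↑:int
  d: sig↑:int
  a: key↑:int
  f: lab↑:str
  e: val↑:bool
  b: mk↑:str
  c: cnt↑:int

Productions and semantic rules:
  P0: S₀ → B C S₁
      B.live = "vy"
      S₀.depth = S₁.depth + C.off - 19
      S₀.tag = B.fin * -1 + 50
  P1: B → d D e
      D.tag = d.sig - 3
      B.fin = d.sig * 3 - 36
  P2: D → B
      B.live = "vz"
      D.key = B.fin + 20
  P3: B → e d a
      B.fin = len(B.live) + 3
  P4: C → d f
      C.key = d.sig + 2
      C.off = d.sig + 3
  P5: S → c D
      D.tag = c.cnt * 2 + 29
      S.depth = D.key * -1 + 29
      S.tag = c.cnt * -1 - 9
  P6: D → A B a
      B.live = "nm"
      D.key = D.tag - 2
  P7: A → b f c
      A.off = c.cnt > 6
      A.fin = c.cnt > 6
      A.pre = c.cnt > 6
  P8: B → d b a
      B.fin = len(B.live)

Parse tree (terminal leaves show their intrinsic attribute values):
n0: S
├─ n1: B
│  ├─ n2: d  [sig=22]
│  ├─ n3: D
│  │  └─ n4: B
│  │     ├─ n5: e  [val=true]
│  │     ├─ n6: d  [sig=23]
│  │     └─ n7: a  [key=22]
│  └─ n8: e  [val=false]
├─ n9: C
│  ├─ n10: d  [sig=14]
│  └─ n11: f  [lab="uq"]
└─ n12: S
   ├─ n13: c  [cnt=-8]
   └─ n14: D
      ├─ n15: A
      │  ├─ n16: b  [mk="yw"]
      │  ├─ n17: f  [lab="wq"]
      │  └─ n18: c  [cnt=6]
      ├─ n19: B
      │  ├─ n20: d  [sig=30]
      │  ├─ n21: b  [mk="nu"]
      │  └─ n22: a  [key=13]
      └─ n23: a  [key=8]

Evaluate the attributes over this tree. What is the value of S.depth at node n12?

18

1. n1.live = "vy"  ["vy"]
2. n2.sig = 22  [terminal]
3. n3.tag = 19  [d.sig - 3]
4. n4.live = "vz"  ["vz"]
5. n5.val = true  [terminal]
6. n6.sig = 23  [terminal]
7. n7.key = 22  [terminal]
8. n4.fin = 5  [len(B.live) + 3]
9. n3.key = 25  [B.fin + 20]
10. n8.val = false  [terminal]
11. n1.fin = 30  [d.sig * 3 - 36]
12. n10.sig = 14  [terminal]
13. n11.lab = "uq"  [terminal]
14. n9.key = 16  [d.sig + 2]
15. n9.off = 17  [d.sig + 3]
16. n13.cnt = -8  [terminal]
17. n14.tag = 13  [c.cnt * 2 + 29]
18. n16.mk = "yw"  [terminal]
19. n17.lab = "wq"  [terminal]
20. n18.cnt = 6  [terminal]
21. n15.off = false  [c.cnt > 6]
22. n15.fin = false  [c.cnt > 6]
23. n15.pre = false  [c.cnt > 6]
24. n19.live = "nm"  ["nm"]
25. n20.sig = 30  [terminal]
26. n21.mk = "nu"  [terminal]
27. n22.key = 13  [terminal]
28. n19.fin = 2  [len(B.live)]
29. n23.key = 8  [terminal]
30. n14.key = 11  [D.tag - 2]
31. n12.depth = 18  [D.key * -1 + 29]
32. n12.tag = -1  [c.cnt * -1 - 9]
33. n0.depth = 16  [S₁.depth + C.off - 19]
34. n0.tag = 20  [B.fin * -1 + 50]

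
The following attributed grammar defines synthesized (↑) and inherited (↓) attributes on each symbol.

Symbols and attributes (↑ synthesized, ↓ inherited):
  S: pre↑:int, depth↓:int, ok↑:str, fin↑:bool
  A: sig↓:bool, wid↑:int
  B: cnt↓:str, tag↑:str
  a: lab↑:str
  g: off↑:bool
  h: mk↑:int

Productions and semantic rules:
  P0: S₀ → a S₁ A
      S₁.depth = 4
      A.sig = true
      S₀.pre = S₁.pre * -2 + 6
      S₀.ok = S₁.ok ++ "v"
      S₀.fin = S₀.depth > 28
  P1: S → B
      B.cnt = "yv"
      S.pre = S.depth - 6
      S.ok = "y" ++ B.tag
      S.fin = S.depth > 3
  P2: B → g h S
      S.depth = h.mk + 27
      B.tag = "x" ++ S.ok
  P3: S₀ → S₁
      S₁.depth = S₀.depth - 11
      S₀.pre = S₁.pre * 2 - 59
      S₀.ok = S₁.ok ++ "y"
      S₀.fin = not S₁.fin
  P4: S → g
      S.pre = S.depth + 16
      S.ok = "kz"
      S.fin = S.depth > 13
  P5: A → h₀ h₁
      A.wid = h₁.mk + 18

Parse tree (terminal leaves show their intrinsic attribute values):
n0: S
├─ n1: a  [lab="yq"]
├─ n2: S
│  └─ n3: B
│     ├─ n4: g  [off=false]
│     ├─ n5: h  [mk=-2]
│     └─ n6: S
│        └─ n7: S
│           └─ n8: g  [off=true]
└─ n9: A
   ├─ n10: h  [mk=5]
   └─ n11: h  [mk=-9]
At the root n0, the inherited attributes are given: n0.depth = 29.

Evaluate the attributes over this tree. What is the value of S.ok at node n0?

"yxkzyv"

1. n0.depth = 29  [given at root]
2. n1.lab = "yq"  [terminal]
3. n2.depth = 4  [4]
4. n3.cnt = "yv"  ["yv"]
5. n4.off = false  [terminal]
6. n5.mk = -2  [terminal]
7. n6.depth = 25  [h.mk + 27]
8. n7.depth = 14  [S₀.depth - 11]
9. n8.off = true  [terminal]
10. n7.pre = 30  [S.depth + 16]
11. n7.ok = "kz"  ["kz"]
12. n7.fin = true  [S.depth > 13]
13. n6.pre = 1  [S₁.pre * 2 - 59]
14. n6.ok = "kzy"  [S₁.ok ++ "y"]
15. n6.fin = false  [not S₁.fin]
16. n3.tag = "xkzy"  ["x" ++ S.ok]
17. n2.pre = -2  [S.depth - 6]
18. n2.ok = "yxkzy"  ["y" ++ B.tag]
19. n2.fin = true  [S.depth > 3]
20. n9.sig = true  [true]
21. n10.mk = 5  [terminal]
22. n11.mk = -9  [terminal]
23. n9.wid = 9  [h₁.mk + 18]
24. n0.pre = 10  [S₁.pre * -2 + 6]
25. n0.ok = "yxkzyv"  [S₁.ok ++ "v"]
26. n0.fin = true  [S₀.depth > 28]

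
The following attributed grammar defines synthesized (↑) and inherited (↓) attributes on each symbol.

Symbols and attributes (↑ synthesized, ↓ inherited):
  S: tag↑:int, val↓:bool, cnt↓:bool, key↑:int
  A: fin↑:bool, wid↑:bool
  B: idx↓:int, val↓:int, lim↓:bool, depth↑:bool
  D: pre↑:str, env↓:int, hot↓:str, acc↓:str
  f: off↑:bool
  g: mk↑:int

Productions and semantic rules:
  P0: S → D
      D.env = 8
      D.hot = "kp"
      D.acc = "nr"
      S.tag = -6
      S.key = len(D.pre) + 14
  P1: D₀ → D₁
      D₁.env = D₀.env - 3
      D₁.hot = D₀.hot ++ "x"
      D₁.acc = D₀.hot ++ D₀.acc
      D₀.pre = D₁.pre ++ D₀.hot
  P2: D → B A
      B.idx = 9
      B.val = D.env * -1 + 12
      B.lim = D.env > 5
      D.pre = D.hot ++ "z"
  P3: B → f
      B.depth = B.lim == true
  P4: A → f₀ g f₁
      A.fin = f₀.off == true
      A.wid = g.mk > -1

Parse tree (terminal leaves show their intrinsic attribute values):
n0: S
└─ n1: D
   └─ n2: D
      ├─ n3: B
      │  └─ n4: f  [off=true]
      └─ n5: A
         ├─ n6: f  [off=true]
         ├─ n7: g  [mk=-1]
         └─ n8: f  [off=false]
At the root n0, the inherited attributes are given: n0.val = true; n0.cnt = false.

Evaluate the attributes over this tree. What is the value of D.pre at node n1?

1. n0.val = true  [given at root]
2. n0.cnt = false  [given at root]
3. n1.env = 8  [8]
4. n1.hot = "kp"  ["kp"]
5. n1.acc = "nr"  ["nr"]
6. n2.env = 5  [D₀.env - 3]
7. n2.hot = "kpx"  [D₀.hot ++ "x"]
8. n2.acc = "kpnr"  [D₀.hot ++ D₀.acc]
9. n3.idx = 9  [9]
10. n3.val = 7  [D.env * -1 + 12]
11. n3.lim = false  [D.env > 5]
12. n4.off = true  [terminal]
13. n3.depth = false  [B.lim == true]
14. n6.off = true  [terminal]
15. n7.mk = -1  [terminal]
16. n8.off = false  [terminal]
17. n5.fin = true  [f₀.off == true]
18. n5.wid = false  [g.mk > -1]
19. n2.pre = "kpxz"  [D.hot ++ "z"]
20. n1.pre = "kpxzkp"  [D₁.pre ++ D₀.hot]
21. n0.tag = -6  [-6]
22. n0.key = 20  [len(D.pre) + 14]

"kpxzkp"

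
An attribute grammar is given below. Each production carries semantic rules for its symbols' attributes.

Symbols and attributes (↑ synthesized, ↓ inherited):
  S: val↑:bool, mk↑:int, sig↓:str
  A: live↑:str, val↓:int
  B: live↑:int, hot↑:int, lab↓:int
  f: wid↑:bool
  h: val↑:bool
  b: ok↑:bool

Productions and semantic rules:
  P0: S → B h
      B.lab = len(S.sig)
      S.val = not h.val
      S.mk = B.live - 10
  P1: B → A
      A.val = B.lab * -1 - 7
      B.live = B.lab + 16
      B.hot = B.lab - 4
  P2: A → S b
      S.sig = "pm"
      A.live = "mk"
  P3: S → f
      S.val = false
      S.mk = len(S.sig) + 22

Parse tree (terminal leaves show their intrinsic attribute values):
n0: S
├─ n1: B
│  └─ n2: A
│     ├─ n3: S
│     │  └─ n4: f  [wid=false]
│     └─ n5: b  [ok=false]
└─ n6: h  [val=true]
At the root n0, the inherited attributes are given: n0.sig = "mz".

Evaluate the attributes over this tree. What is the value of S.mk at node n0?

1. n0.sig = "mz"  [given at root]
2. n1.lab = 2  [len(S.sig)]
3. n2.val = -9  [B.lab * -1 - 7]
4. n3.sig = "pm"  ["pm"]
5. n4.wid = false  [terminal]
6. n3.val = false  [false]
7. n3.mk = 24  [len(S.sig) + 22]
8. n5.ok = false  [terminal]
9. n2.live = "mk"  ["mk"]
10. n1.live = 18  [B.lab + 16]
11. n1.hot = -2  [B.lab - 4]
12. n6.val = true  [terminal]
13. n0.val = false  [not h.val]
14. n0.mk = 8  [B.live - 10]

8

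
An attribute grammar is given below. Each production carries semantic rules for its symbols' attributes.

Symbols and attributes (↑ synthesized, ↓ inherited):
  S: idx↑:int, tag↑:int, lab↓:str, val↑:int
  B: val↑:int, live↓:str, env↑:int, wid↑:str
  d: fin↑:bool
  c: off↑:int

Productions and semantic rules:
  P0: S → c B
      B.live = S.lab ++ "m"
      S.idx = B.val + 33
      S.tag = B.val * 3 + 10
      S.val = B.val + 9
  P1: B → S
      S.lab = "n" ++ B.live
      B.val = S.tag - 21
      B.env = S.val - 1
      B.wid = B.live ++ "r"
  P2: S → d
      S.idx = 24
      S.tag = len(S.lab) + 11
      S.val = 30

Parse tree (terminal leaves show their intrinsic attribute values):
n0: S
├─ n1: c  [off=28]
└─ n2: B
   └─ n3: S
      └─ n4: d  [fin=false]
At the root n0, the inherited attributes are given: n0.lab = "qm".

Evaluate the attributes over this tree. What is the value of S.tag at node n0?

1. n0.lab = "qm"  [given at root]
2. n1.off = 28  [terminal]
3. n2.live = "qmm"  [S.lab ++ "m"]
4. n3.lab = "nqmm"  ["n" ++ B.live]
5. n4.fin = false  [terminal]
6. n3.idx = 24  [24]
7. n3.tag = 15  [len(S.lab) + 11]
8. n3.val = 30  [30]
9. n2.val = -6  [S.tag - 21]
10. n2.env = 29  [S.val - 1]
11. n2.wid = "qmmr"  [B.live ++ "r"]
12. n0.idx = 27  [B.val + 33]
13. n0.tag = -8  [B.val * 3 + 10]
14. n0.val = 3  [B.val + 9]

-8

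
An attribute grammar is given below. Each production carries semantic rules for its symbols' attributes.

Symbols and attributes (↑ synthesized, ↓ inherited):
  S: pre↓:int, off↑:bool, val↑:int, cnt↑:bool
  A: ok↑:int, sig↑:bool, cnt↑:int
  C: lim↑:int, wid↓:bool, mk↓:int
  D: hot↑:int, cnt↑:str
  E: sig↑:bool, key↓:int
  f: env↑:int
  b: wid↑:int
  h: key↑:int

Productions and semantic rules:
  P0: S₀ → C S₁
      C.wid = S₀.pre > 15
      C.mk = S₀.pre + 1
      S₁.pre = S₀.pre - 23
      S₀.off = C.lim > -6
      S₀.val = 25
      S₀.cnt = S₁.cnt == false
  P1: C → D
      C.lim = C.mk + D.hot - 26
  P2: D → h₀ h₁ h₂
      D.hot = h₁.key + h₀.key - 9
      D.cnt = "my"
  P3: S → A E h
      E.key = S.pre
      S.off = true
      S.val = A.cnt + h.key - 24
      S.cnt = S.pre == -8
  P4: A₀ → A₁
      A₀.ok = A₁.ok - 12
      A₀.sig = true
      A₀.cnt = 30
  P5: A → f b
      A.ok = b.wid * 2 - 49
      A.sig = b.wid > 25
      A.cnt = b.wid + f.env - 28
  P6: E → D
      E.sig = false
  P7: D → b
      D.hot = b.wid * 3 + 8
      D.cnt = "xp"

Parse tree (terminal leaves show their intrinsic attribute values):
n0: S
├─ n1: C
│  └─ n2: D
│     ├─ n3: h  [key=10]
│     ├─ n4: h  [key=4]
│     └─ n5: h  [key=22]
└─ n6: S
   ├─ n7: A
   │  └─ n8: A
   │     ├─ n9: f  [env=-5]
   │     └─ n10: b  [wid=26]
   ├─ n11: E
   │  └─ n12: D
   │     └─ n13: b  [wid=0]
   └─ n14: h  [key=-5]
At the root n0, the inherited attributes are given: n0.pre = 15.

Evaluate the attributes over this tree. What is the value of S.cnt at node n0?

false

1. n0.pre = 15  [given at root]
2. n1.wid = false  [S₀.pre > 15]
3. n1.mk = 16  [S₀.pre + 1]
4. n3.key = 10  [terminal]
5. n4.key = 4  [terminal]
6. n5.key = 22  [terminal]
7. n2.hot = 5  [h₁.key + h₀.key - 9]
8. n2.cnt = "my"  ["my"]
9. n1.lim = -5  [C.mk + D.hot - 26]
10. n6.pre = -8  [S₀.pre - 23]
11. n9.env = -5  [terminal]
12. n10.wid = 26  [terminal]
13. n8.ok = 3  [b.wid * 2 - 49]
14. n8.sig = true  [b.wid > 25]
15. n8.cnt = -7  [b.wid + f.env - 28]
16. n7.ok = -9  [A₁.ok - 12]
17. n7.sig = true  [true]
18. n7.cnt = 30  [30]
19. n11.key = -8  [S.pre]
20. n13.wid = 0  [terminal]
21. n12.hot = 8  [b.wid * 3 + 8]
22. n12.cnt = "xp"  ["xp"]
23. n11.sig = false  [false]
24. n14.key = -5  [terminal]
25. n6.off = true  [true]
26. n6.val = 1  [A.cnt + h.key - 24]
27. n6.cnt = true  [S.pre == -8]
28. n0.off = true  [C.lim > -6]
29. n0.val = 25  [25]
30. n0.cnt = false  [S₁.cnt == false]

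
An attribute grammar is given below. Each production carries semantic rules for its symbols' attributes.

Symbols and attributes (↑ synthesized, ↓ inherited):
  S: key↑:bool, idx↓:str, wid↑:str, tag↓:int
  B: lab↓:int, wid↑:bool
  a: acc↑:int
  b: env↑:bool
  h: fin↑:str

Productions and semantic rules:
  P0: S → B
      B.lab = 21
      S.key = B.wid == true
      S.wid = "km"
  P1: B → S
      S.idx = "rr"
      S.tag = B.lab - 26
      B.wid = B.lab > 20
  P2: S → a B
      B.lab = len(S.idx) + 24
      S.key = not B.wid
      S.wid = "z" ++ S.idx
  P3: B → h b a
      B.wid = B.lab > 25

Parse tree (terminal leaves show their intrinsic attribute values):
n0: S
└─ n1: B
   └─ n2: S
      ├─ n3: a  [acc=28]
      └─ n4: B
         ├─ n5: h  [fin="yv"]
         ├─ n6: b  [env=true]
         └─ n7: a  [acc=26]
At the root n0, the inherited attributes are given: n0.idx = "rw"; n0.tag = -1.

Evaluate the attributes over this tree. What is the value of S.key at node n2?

false

1. n0.idx = "rw"  [given at root]
2. n0.tag = -1  [given at root]
3. n1.lab = 21  [21]
4. n2.idx = "rr"  ["rr"]
5. n2.tag = -5  [B.lab - 26]
6. n3.acc = 28  [terminal]
7. n4.lab = 26  [len(S.idx) + 24]
8. n5.fin = "yv"  [terminal]
9. n6.env = true  [terminal]
10. n7.acc = 26  [terminal]
11. n4.wid = true  [B.lab > 25]
12. n2.key = false  [not B.wid]
13. n2.wid = "zrr"  ["z" ++ S.idx]
14. n1.wid = true  [B.lab > 20]
15. n0.key = true  [B.wid == true]
16. n0.wid = "km"  ["km"]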